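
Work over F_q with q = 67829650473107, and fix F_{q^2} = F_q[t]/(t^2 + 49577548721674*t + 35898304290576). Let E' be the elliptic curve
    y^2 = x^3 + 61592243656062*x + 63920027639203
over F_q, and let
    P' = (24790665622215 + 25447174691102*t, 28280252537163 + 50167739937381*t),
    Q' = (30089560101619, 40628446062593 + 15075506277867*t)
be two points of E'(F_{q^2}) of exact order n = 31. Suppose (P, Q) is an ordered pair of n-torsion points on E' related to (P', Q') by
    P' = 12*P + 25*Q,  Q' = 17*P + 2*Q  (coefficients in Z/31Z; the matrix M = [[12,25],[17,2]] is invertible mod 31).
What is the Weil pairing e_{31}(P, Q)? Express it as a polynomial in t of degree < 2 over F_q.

31491872149975 + 30032247364071*t

The 31-Weil pairing on E[31] over F_{67829650473107} is alternating-bilinear: e_{31}(P',Q') = e_{31}(P,Q)^det(M).
Hence e(P,Q) = e(P',Q')^{16} where 16 = 2^{-1} mod 31.
Double-and-add over 11111: 5-1 doublings, 5-1 additions; each step l_{T,T}/v_{2T} or l_{T,P'}/v at Q'+S for random S.
Miller gives e_{31}(P',Q') = 11362130824820 + 63958402404409*t in F_{67829650473107^2}.
(11362130824820 + 63958402404409*t)^{16} mod (67829650473107,f) = 31491872149975 + 30032247364071*t.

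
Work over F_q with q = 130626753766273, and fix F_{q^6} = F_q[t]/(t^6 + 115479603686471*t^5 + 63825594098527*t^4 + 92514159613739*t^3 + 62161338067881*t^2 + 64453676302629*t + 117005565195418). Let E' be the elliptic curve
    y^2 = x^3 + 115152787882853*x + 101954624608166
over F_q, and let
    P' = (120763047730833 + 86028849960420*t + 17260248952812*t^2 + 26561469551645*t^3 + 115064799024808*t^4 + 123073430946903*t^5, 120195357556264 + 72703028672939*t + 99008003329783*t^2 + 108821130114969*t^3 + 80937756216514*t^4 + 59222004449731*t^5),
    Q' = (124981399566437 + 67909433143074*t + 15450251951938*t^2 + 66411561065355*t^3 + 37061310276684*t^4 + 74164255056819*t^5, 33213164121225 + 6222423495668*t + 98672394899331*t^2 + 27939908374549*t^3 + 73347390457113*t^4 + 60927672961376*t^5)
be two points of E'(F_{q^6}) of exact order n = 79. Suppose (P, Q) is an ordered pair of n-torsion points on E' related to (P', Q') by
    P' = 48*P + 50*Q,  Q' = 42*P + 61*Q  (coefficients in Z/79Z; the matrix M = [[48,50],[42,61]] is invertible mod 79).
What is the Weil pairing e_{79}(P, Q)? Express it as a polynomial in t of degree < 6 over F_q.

45461961174240 + 26434269859898*t + 45448598701478*t^2 + 93814155569495*t^3 + 85382012558961*t^4 + 16265411391098*t^5

e_{79} is bilinear + alternating on E[79], so e_{79}(48*P + 50*Q, 42*P + 61*Q) = e_{79}(P,Q)^(48*61-50*42).
det M = 48*61 - 50*42 = 828 = 38 (mod 79); 38^{-1} = 52 (mod 79).
Run Miller on y^2=x^3+115152787882853*x+101954624608166 over F_{130626753766273}: ladder 1001111 (7 bits); e = f_P(D_Q)/f_Q(D_P).
Result: e(P',Q') = 58910018255904 + 26708245687961*t + 74344771419224*t^2 + 41380824390788*t^3 + 126428992479228*t^4 + 28164160578827*t^5.
Hence e(P,Q) = 45461961174240 + 26434269859898*t + 45448598701478*t^2 + 93814155569495*t^3 + 85382012558961*t^4 + 16265411391098*t^5 in F_{130626753766273^6}^*.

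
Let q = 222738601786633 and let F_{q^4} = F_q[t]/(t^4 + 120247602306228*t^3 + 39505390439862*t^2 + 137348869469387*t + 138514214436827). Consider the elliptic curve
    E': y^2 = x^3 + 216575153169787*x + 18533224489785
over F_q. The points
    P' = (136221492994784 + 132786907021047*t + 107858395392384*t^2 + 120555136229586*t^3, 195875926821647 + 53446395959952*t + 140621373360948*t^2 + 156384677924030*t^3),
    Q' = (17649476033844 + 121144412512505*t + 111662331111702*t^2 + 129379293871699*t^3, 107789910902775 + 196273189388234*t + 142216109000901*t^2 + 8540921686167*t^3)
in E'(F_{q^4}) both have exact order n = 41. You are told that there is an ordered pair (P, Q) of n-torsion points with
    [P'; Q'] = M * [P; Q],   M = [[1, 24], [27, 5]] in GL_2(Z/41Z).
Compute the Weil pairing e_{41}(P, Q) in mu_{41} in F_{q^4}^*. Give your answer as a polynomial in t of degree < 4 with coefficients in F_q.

e_{41} is bilinear + alternating on E[41], so e_{41}(1*P + 24*Q, 27*P + 5*Q) = e_{41}(P,Q)^(1*5-24*27).
det M = 1*5 - 24*27 = -643 = 13 (mod 41); 13^{-1} = 19 (mod 41).
Double-and-add over 101001: 6-1 doublings, 3-1 additions; each step l_{T,T}/v_{2T} or l_{T,P'}/v at Q'+S for random S.
e_{41}(P',Q') = 58921213449772 + 26348996042561*t + 56576732670099*t^2 + 214409814354010*t^3.
Raise to 19: e(P,Q) = 179893243554999 + 128411647110109*t + 53217652561343*t^2 + 136304902924470*t^3 in mu_{41}.

179893243554999 + 128411647110109*t + 53217652561343*t^2 + 136304902924470*t^3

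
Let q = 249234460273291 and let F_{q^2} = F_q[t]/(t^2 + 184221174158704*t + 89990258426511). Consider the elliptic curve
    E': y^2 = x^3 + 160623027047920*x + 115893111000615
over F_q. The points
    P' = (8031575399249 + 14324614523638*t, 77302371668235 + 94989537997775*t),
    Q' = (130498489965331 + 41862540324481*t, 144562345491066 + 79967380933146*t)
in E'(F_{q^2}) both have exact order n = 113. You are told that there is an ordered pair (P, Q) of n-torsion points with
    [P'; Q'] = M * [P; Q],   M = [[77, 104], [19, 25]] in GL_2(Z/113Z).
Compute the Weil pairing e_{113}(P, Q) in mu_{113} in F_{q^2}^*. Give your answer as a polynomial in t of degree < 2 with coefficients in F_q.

Under M = [[77,104],[19,25]] in GL_2(Z/113), e_{113}(P',Q') = e_{113}(P,Q)^(77*25-104*19 mod 113).
Inverting 62 mod 113: 31. Thus e_{113}(P,Q) = e(P',Q')^{31}.
7-bit Miller (1110001) on E'/F_{249234460273291} with a'=160623027047920, b'=115893111000615: accumulate tangent/chord ratios at Q'+S and P'+S'.
e_{113}(P',Q') = 187571275339521 + 90840546534220*t.
Hence e(P,Q) = 96490020291205 + 235003902613461*t in F_{249234460273291^2}^*.

96490020291205 + 235003902613461*t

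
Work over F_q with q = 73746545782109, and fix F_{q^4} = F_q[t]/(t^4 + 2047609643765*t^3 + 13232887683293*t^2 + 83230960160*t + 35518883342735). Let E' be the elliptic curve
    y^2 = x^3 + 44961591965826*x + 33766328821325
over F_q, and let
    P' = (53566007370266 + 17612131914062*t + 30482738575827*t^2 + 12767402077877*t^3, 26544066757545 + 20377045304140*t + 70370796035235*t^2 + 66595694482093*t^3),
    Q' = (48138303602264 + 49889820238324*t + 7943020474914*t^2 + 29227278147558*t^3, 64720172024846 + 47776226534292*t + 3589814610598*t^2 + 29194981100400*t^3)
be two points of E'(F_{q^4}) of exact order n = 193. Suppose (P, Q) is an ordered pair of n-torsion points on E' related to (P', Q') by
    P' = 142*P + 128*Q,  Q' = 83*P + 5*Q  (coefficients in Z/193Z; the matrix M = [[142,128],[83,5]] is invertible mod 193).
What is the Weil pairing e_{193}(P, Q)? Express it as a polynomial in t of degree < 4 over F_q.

e_{193}(aP+bQ,cP+dQ) = e_{193}(P,Q)^(ad-bc); with (a,b,c,d)=(142,128,83,5) this gives the det-193 law.
Inverting 122 mod 193: 106. Thus e_{193}(P,Q) = e(P',Q')^{106}.
Build f_{193,P'} and f_{193,Q'} via the 8-bit ladder of 193=11000001_2; evaluate at shifted divisors; quotient in F_{73746545782109^4}.
Miller gives e_{193}(P',Q') = 49290903189264 + 40851807153670*t + 39536498232645*t^2 + 33825487296582*t^3 in F_{73746545782109^4}.
Thus e_{193}(P,Q) = 42265440119077 + 20835925283118*t + 27442130430773*t^2 + 3490688148478*t^3.

42265440119077 + 20835925283118*t + 27442130430773*t^2 + 3490688148478*t^3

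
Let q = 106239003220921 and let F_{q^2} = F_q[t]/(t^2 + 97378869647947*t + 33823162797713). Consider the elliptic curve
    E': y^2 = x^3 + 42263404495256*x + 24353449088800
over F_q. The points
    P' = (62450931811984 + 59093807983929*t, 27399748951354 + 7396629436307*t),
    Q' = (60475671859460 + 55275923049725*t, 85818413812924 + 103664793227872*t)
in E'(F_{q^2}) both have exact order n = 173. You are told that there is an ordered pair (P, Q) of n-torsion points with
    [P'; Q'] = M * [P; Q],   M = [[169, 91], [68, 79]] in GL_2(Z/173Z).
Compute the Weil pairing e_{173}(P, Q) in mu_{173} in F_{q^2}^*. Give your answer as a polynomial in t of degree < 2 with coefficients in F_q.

1305479548905 + 38560381383830*t

e_{173}(aP+bQ,cP+dQ) = e_{173}(P,Q)^(ad-bc); with (a,b,c,d)=(169,91,68,79) this gives the det-173 law.
So e_{173}(P,Q) = e_{173}(P',Q')^{131}, since 70*131 = 1 mod 173.
Run Miller on y^2=x^3+42263404495256*x+24353449088800 over F_{106239003220921}: ladder 10101101 (8 bits); e = f_P(D_Q)/f_Q(D_P).
e_{173}(P',Q') = 85415227400621 + 35890490136409*t.
(85415227400621 + 35890490136409*t)^{131} mod (106239003220921,f) = 1305479548905 + 38560381383830*t.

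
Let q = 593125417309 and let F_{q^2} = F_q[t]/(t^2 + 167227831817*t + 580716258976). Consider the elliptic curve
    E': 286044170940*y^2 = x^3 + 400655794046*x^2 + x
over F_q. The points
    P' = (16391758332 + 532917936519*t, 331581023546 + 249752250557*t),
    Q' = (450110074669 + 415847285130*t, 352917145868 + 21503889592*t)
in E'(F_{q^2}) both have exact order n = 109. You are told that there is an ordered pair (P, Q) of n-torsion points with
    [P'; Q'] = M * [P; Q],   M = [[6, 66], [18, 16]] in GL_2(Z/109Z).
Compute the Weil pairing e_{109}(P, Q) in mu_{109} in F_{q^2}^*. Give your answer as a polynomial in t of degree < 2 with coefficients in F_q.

Alternating bilinearity on E[109] (values in mu_{109} in F_{593125417309^2}) gives e(P',Q') = e(P,Q)^det(M).
6*16 - 66*18 = -1092; reduced mod 109: det = 107, inverse 54.
Montgomery->Weierstrass: x_W = 143572938612*x+470643013174, y_W=143572938612*y on F_{593125417309}; lands on y^2=x^3+216907194895.
7-bit Miller (1101101) on E'/F_{593125417309} with a'=0, b'=216907194895: accumulate tangent/chord ratios at Q'+S and P'+S'.
Result: e(P',Q') = 102374929235 + 173086711028*t.
e_{109}(P,Q) = (102374929235 + 173086711028*t)^{54} = 385220577434 + 206859883669*t.

385220577434 + 206859883669*t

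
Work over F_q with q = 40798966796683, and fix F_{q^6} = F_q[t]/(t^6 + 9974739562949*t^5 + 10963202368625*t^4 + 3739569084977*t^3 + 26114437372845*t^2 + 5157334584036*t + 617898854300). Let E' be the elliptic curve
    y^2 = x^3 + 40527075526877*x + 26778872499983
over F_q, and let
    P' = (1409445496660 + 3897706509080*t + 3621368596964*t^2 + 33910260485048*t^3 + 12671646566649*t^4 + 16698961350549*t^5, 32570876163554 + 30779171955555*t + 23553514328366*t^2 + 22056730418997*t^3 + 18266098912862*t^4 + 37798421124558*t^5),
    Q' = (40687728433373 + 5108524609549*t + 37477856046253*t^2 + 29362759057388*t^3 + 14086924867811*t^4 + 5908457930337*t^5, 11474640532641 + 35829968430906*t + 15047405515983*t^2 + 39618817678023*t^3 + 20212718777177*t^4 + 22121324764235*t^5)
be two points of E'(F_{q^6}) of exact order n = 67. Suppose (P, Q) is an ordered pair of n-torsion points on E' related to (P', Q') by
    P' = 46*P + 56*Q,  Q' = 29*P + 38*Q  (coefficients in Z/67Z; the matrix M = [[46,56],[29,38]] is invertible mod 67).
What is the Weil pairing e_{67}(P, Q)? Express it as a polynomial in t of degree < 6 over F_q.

4267946163358 + 15743509972584*t + 40413472387728*t^2 + 2145532121335*t^3 + 22436000815738*t^4 + 31250413827583*t^5

Since e_{67}(P,P)=e_{67}(Q,Q)=1 and e_{67}(Q,P)=e_{67}(P,Q)^{-1}, expanding e_{67}(46*P + 56*Q,29*P + 38*Q) leaves e(P,Q)^det(M).
Hence e(P,Q) = e(P',Q')^{20} where 20 = 57^{-1} mod 67.
Build f_{67,P'} and f_{67,Q'} via the 7-bit ladder of 67=1000011_2; evaluate at shifted divisors; quotient in F_{40798966796683^6}.
So e_{67}(P',Q') = 12023734662660 + 10198253238684*t + 15663620615849*t^2 + 35603711367862*t^3 + 36890852577298*t^4 + 35348878127057*t^5.
Hence e(P,Q) = 4267946163358 + 15743509972584*t + 40413472387728*t^2 + 2145532121335*t^3 + 22436000815738*t^4 + 31250413827583*t^5 in F_{40798966796683^6}^*.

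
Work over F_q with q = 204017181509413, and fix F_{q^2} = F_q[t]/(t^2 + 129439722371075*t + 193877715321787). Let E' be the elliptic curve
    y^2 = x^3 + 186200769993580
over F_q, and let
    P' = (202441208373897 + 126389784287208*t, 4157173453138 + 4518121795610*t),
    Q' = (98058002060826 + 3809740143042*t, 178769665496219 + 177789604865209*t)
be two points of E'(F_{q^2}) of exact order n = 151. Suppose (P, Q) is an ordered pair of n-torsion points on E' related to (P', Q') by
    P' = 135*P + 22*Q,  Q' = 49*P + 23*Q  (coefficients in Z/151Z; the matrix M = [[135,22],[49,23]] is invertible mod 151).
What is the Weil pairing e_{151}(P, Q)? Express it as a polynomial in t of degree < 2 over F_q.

Since e_{151}(P,P)=e_{151}(Q,Q)=1 and e_{151}(Q,P)=e_{151}(P,Q)^{-1}, expanding e_{151}(135*P + 22*Q,49*P + 23*Q) leaves e(P,Q)^det(M).
det M = 135*23 - 22*49 = 2027 = 64 (mod 151); 64^{-1} = 59 (mod 151).
Double-and-add over 10010111: 8-1 doublings, 5-1 additions; each step l_{T,T}/v_{2T} or l_{T,P'}/v at Q'+S for random S.
Result: e(P',Q') = 158873084127253 + 157208660418781*t.
(158873084127253 + 157208660418781*t)^{59} mod (204017181509413,f) = 7362038078632 + 38048818229119*t.

7362038078632 + 38048818229119*t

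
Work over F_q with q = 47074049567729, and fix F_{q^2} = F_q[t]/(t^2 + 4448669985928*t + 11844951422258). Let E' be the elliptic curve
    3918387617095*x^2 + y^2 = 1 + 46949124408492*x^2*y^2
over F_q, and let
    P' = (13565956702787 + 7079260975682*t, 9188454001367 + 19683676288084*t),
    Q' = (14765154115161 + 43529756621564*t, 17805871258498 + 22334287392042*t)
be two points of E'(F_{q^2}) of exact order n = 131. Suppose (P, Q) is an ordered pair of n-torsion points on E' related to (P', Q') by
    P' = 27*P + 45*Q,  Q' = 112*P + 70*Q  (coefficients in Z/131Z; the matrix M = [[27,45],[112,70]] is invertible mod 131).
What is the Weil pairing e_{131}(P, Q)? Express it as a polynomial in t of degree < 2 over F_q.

33131687770042 + 10470744817790*t

e_{131} is bilinear + alternating on E[131], so e_{131}(27*P + 45*Q, 112*P + 70*Q) = e_{131}(P,Q)^(27*70-45*112).
Inverting 125 mod 131: 109. Thus e_{131}(P,Q) = e(P',Q')^{109}.
Map (x,y)_Ed via u=(1+y)/(1-y), v=(1+y)/((1-y)x) to Montgomery A=22937619481134,B=27970120749471; then to (a',b')=(4927862493476,45369228535301).
Run Miller on y^2=x^3+4927862493476*x+45369228535301 over F_{47074049567729}: ladder 10000011 (8 bits); e = f_P(D_Q)/f_Q(D_P).
The quotient is 26496867223667 + 6098340867752*t.
Thus e_{131}(P,Q) = 33131687770042 + 10470744817790*t.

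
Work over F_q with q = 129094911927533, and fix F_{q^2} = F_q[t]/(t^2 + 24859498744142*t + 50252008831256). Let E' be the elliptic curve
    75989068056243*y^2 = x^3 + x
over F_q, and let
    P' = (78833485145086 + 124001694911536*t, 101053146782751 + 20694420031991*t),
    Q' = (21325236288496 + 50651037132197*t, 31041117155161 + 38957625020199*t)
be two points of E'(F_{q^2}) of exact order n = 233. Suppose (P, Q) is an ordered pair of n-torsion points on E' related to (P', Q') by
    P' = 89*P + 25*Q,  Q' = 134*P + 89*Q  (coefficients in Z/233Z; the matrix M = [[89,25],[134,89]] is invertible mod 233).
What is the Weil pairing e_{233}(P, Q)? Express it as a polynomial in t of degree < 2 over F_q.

Since e_{233}(P,P)=e_{233}(Q,Q)=1 and e_{233}(Q,P)=e_{233}(P,Q)^{-1}, expanding e_{233}(89*P + 25*Q,134*P + 89*Q) leaves e(P,Q)^det(M).
det(M) mod 233 = 144; its inverse in (Z/233)^* is 89 (check: 144*89 mod 233 = 1).
(x,y)|->(36708205351863x,36708205351863y) sends E' to y^2=x^3+52359132244167*x.
Double-and-add over 11101001: 8-1 doublings, 5-1 additions; each step l_{T,T}/v_{2T} or l_{T,P'}/v at Q'+S for random S.
The quotient is 67588167242375 + 117666667273770*t.
Raise to 89: e(P,Q) = 42786170511459 + 27928727221812*t in mu_{233}.

42786170511459 + 27928727221812*t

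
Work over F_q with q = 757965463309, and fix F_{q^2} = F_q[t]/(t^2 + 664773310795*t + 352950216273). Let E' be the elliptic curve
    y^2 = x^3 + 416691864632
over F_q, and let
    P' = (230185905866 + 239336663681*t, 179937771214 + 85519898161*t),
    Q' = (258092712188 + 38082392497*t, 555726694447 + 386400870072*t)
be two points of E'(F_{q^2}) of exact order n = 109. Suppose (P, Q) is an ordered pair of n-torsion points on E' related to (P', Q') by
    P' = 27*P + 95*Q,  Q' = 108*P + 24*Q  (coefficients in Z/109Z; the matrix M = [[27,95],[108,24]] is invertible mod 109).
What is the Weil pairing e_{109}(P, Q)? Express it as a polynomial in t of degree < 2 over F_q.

346900679014 + 279125756338*t

The 109-Weil pairing on E[109] over F_{757965463309} is alternating-bilinear: e_{109}(P',Q') = e_{109}(P,Q)^det(M).
So e_{109}(P,Q) = e_{109}(P',Q')^{49}, since 89*49 = 1 mod 109.
n = 109 = (1101101)_2 (7 bits, wt 5); accumulate f_{109,P'}(Q'+S)/f_{109,P'}(S) along the 6-step ladder.
The quotient is 589782621979 + 572945302865*t.
(589782621979 + 572945302865*t)^{49} mod (757965463309,f) = 346900679014 + 279125756338*t.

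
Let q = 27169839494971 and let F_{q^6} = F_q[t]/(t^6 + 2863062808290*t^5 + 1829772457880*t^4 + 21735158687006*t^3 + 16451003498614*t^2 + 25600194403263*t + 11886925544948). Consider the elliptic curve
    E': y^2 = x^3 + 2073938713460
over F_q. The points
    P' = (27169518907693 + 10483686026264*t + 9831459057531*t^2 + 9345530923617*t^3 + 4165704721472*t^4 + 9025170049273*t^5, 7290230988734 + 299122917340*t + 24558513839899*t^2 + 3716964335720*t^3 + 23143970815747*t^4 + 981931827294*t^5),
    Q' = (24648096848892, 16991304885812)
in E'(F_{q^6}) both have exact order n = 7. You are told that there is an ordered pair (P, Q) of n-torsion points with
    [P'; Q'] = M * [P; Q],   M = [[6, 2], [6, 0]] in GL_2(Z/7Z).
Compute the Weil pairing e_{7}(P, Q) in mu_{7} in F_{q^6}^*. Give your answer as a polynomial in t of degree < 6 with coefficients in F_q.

Alternating bilinearity on E[7] (values in mu_{7} in F_{27169839494971^6}) gives e(P',Q') = e(P,Q)^det(M).
det(M) mod 7 = 2; its inverse in (Z/7)^* is 4 (check: 2*4 mod 7 = 1).
Build f_{7,P'} and f_{7,Q'} via the 3-bit ladder of 7=111_2; evaluate at shifted divisors; quotient in F_{27169839494971^6}.
e_{7}(P',Q') = 20832148899510 + 24238100952889*t + 13747187572048*t^2 + 4856955058920*t^3 + 15077942513113*t^4 + 12032803355272*t^5.
Thus e_{7}(P,Q) = 11726929218866 + 19918472566387*t + 16790845041927*t^2 + 9988142099846*t^3 + 26277967766838*t^4 + 20689713303190*t^5.

11726929218866 + 19918472566387*t + 16790845041927*t^2 + 9988142099846*t^3 + 26277967766838*t^4 + 20689713303190*t^5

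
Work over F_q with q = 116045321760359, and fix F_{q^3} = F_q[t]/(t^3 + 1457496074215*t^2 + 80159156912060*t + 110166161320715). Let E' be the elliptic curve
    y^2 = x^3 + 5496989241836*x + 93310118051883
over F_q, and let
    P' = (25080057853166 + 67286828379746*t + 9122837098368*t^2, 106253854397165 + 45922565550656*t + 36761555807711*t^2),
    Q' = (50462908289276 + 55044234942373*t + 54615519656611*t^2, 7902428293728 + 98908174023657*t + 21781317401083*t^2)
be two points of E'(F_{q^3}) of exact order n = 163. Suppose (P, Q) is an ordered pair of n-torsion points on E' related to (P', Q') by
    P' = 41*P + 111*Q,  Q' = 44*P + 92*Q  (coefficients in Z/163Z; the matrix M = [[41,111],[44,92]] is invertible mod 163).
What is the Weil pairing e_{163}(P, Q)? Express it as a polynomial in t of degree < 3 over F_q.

115808756701203 + 115794372845741*t + 5077225883224*t^2

Alternating bilinearity on E[163] (values in mu_{163} in F_{116045321760359^3}) gives e(P',Q') = e(P,Q)^det(M).
41*92 - 111*44 = -1112; reduced mod 163: det = 29, inverse 45.
Double-and-add over 10100011: 8-1 doublings, 4-1 additions; each step l_{T,T}/v_{2T} or l_{T,P'}/v at Q'+S for random S.
e_{163}(P',Q') = 70511921790545 + 92410306602645*t + 75147772827317*t^2.
e_{163}(P,Q) = (70511921790545 + 92410306602645*t + 75147772827317*t^2)^{45} = 115808756701203 + 115794372845741*t + 5077225883224*t^2.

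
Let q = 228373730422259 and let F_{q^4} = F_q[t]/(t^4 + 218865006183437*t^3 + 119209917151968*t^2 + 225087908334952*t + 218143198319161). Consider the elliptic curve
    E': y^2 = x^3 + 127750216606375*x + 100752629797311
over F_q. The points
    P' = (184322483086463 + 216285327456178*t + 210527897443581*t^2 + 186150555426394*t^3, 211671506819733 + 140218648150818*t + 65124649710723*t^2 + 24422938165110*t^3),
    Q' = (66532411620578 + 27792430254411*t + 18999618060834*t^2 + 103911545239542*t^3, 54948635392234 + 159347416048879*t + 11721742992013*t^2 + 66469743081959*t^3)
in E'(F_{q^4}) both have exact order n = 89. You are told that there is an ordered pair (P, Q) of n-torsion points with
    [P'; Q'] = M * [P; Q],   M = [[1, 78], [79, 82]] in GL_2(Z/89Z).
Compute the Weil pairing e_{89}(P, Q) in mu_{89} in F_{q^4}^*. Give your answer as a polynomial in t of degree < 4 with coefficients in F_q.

63009675484775 + 214779540353519*t + 102691410621016*t^2 + 69678191645795*t^3

e_{89} is bilinear + alternating on E[89], so e_{89}(1*P + 78*Q, 79*P + 82*Q) = e_{89}(P,Q)^(1*82-78*79).
det(M) mod 89 = 61; its inverse in (Z/89)^* is 54 (check: 61*54 mod 89 = 1).
n = 89 = (1011001)_2 (7 bits, wt 4); accumulate f_{89,P'}(Q'+S)/f_{89,P'}(S) along the 6-step ladder.
Miller gives e_{89}(P',Q') = 144207035000336 + 135411158244057*t + 153753127827613*t^2 + 189240071151039*t^3 in F_{228373730422259^4}.
(144207035000336 + 135411158244057*t + 153753127827613*t^2 + 189240071151039*t^3)^{54} mod (228373730422259,f) = 63009675484775 + 214779540353519*t + 102691410621016*t^2 + 69678191645795*t^3.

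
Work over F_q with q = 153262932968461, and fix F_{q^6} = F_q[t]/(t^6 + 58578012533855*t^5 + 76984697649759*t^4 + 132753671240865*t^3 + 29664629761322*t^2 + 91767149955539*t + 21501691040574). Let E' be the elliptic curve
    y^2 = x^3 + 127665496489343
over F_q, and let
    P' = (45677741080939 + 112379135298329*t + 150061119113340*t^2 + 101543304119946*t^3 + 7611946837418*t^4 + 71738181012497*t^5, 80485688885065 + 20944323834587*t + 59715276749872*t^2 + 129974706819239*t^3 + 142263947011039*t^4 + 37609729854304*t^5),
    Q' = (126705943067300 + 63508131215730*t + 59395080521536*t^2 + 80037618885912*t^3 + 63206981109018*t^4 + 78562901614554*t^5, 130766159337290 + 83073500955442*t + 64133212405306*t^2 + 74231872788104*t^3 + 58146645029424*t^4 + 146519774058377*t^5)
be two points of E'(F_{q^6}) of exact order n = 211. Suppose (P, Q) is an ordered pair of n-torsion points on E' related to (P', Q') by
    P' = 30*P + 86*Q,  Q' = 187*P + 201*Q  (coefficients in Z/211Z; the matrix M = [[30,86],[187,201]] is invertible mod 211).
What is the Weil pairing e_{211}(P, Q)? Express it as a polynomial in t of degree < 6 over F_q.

58521720520012 + 58506221471046*t + 119776990514024*t^2 + 67187650159046*t^3 + 56104849967332*t^4 + 67349035729702*t^5

Since e_{211}(P,P)=e_{211}(Q,Q)=1 and e_{211}(Q,P)=e_{211}(P,Q)^{-1}, expanding e_{211}(30*P + 86*Q,187*P + 201*Q) leaves e(P,Q)^det(M).
det M = 30*201 - 86*187 = -10052 = 76 (mod 211); 76^{-1} = 25 (mod 211).
Run Miller on y^2=x^3+127665496489343 over F_{153262932968461}: ladder 11010011 (8 bits); e = f_P(D_Q)/f_Q(D_P).
Miller gives e_{211}(P',Q') = 60932879710895 + 88225069697575*t + 3236993964092*t^2 + 139235515510596*t^3 + 135220920567335*t^4 + 22878192080362*t^5 in F_{153262932968461^6}.
e_{211}(P,Q) = (60932879710895 + 88225069697575*t + 3236993964092*t^2 + 139235515510596*t^3 + 135220920567335*t^4 + 22878192080362*t^5)^{25} = 58521720520012 + 58506221471046*t + 119776990514024*t^2 + 67187650159046*t^3 + 56104849967332*t^4 + 67349035729702*t^5.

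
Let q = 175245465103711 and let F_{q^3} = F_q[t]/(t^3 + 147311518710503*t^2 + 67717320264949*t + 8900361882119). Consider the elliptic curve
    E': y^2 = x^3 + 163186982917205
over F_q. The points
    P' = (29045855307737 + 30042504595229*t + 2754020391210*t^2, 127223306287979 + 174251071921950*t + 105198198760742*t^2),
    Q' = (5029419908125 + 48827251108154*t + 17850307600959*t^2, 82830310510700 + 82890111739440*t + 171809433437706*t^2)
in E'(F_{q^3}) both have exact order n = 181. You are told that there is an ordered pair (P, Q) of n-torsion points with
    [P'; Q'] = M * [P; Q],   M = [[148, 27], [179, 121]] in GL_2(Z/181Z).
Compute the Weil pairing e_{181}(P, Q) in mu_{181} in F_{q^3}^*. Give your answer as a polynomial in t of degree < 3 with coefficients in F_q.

e_{181} is bilinear + alternating on E[181], so e_{181}(148*P + 27*Q, 179*P + 121*Q) = e_{181}(P,Q)^(148*121-27*179).
det(M) mod 181 = 43; its inverse in (Z/181)^* is 80 (check: 43*80 mod 181 = 1).
Double-and-add over 10110101: 8-1 doublings, 5-1 additions; each step l_{T,T}/v_{2T} or l_{T,P'}/v at Q'+S for random S.
So e_{181}(P',Q') = 147499790807932 + 55286043467398*t + 45700145185656*t^2.
Thus e_{181}(P,Q) = 63119730144442 + 172425451922830*t + 174645695977503*t^2.

63119730144442 + 172425451922830*t + 174645695977503*t^2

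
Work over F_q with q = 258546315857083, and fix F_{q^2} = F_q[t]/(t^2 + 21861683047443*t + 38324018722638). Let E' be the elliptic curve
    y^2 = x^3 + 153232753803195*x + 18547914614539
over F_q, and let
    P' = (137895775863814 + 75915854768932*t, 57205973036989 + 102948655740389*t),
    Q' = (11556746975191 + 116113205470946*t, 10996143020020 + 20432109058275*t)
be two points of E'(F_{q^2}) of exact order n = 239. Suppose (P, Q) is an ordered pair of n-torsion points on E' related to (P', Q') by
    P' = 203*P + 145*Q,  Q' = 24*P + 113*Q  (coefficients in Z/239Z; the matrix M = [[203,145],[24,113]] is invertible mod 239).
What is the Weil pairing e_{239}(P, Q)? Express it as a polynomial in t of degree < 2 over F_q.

24538097708196 + 227720360784557*t

Alternating bilinearity on E[239] (values in mu_{239} in F_{258546315857083^2}) gives e(P',Q') = e(P,Q)^det(M).
Inverting 100 mod 239: 98. Thus e_{239}(P,Q) = e(P',Q')^{98}.
Build f_{239,P'} and f_{239,Q'} via the 8-bit ladder of 239=11101111_2; evaluate at shifted divisors; quotient in F_{258546315857083^2}.
e_{239}(P',Q') = 56110651861498 + 69101683947022*t.
Hence e(P,Q) = 24538097708196 + 227720360784557*t in F_{258546315857083^2}^*.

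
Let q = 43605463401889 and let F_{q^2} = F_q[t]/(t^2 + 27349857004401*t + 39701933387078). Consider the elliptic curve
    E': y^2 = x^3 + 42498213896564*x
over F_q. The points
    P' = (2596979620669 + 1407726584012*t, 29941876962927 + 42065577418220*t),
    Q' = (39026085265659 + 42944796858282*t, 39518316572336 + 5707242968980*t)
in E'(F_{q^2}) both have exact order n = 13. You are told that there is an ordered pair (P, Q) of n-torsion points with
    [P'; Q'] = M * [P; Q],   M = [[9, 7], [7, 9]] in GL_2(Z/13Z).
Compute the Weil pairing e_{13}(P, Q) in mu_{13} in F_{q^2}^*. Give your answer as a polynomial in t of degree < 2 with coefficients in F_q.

12158385480672 + 77342097481*t

e_{13} is bilinear + alternating on E[13], so e_{13}(9*P + 7*Q, 7*P + 9*Q) = e_{13}(P,Q)^(9*9-7*7).
det M = 9*9 - 7*7 = 32 = 6 (mod 13); 6^{-1} = 11 (mod 13).
4-bit Miller (1101) on E'/F_{43605463401889} with a'=42498213896564, b'=0: accumulate tangent/chord ratios at Q'+S and P'+S'.
Result: e(P',Q') = 21514177150902 + 29050219186156*t.
Thus e_{13}(P,Q) = 12158385480672 + 77342097481*t.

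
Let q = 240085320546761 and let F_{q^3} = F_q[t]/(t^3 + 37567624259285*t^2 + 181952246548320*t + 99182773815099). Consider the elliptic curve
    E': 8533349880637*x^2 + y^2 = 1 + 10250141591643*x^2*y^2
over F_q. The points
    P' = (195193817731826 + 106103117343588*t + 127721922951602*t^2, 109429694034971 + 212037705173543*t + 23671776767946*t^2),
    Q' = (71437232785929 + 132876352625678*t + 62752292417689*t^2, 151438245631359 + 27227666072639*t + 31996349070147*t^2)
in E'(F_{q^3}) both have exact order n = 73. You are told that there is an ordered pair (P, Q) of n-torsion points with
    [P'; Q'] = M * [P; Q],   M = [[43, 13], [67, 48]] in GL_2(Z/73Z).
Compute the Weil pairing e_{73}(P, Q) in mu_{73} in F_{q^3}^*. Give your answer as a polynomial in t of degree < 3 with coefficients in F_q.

Since e_{73}(P,P)=e_{73}(Q,Q)=1 and e_{73}(Q,P)=e_{73}(P,Q)^{-1}, expanding e_{73}(43*P + 13*Q,67*P + 48*Q) leaves e(P,Q)^det(M).
Hence e(P,Q) = e(P',Q')^{38} where 38 = 25^{-1} mod 73.
Edwards a_E,d_E -> Montgomery A=6259191436088,B=5012129206458 -> Weierstrass 51015174551153,0 via alpha=163187462276554,beta=119613462345629.
Double-and-add over 1001001: 7-1 doublings, 3-1 additions; each step l_{T,T}/v_{2T} or l_{T,P'}/v at Q'+S for random S.
e_{73}(P',Q') = 222665149441322 + 178449052910033*t + 207834904382841*t^2.
Raise to 38: e(P,Q) = 67964663526497 + 75620637823111*t + 75316504882315*t^2 in mu_{73}.

67964663526497 + 75620637823111*t + 75316504882315*t^2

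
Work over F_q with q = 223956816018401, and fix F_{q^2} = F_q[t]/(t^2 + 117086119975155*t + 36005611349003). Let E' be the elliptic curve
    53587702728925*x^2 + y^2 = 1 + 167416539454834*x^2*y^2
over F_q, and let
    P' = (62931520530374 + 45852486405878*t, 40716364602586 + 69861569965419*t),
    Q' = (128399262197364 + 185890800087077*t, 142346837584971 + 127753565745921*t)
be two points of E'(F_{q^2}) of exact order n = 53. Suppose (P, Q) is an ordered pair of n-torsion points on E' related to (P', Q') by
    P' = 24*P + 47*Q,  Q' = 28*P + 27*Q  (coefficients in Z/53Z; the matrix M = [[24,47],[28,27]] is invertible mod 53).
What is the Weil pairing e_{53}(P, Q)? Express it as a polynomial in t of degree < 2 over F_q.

Under M = [[24,47],[28,27]] in GL_2(Z/53), e_{53}(P',Q') = e_{53}(P,Q)^(24*27-47*28 mod 53).
So e_{53}(P,Q) = e_{53}(P',Q')^{48}, since 21*48 = 1 mod 53.
Edwards->Montgomery: u=(1+y)/(1-y), v=u/x -> 84886016672738v^2=u^3+181578714345914u^2+u; then x_W=27531994823123u+223464720379294: y^2=x^3+205214026842252*x+110157294526458.
Build f_{53,P'} and f_{53,Q'} via the 6-bit ladder of 53=110101_2; evaluate at shifted divisors; quotient in F_{223956816018401^2}.
So e_{53}(P',Q') = 121953776230878 + 136208330689256*t.
(121953776230878 + 136208330689256*t)^{48} mod (223956816018401,f) = 156812060643080 + 176492545758212*t.

156812060643080 + 176492545758212*t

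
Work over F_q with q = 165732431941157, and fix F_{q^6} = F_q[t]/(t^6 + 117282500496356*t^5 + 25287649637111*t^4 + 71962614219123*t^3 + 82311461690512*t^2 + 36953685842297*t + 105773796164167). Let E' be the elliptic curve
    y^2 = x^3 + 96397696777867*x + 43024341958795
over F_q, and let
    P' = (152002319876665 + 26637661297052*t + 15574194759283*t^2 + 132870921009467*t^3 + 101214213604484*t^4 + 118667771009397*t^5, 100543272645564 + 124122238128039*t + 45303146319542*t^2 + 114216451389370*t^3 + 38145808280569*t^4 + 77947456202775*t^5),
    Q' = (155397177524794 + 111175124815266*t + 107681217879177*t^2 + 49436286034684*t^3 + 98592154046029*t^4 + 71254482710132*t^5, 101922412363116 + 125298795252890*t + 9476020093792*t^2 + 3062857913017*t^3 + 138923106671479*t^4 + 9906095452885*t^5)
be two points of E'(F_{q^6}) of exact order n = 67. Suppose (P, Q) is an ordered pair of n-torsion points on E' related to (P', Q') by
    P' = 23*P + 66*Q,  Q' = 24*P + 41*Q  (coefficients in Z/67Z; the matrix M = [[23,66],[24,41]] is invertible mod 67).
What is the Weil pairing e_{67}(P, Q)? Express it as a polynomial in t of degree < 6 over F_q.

47525351861877 + 165651044039653*t + 157756847557379*t^2 + 154643634066013*t^3 + 18567960178406*t^4 + 84729455719687*t^5

Alternating bilinearity on E[67] (values in mu_{67} in F_{165732431941157^6}) gives e(P',Q') = e(P,Q)^det(M).
23*41 - 66*24 = -641; reduced mod 67: det = 29, inverse 37.
Double-and-add over 1000011: 7-1 doublings, 3-1 additions; each step l_{T,T}/v_{2T} or l_{T,P'}/v at Q'+S for random S.
e_{67}(P',Q') = 135734382026488 + 117905850034038*t + 1510913138505*t^2 + 130556025068005*t^3 + 95867426714174*t^4 + 129111847713900*t^5.
e_{67}(P,Q) = (135734382026488 + 117905850034038*t + 1510913138505*t^2 + 130556025068005*t^3 + 95867426714174*t^4 + 129111847713900*t^5)^{37} = 47525351861877 + 165651044039653*t + 157756847557379*t^2 + 154643634066013*t^3 + 18567960178406*t^4 + 84729455719687*t^5.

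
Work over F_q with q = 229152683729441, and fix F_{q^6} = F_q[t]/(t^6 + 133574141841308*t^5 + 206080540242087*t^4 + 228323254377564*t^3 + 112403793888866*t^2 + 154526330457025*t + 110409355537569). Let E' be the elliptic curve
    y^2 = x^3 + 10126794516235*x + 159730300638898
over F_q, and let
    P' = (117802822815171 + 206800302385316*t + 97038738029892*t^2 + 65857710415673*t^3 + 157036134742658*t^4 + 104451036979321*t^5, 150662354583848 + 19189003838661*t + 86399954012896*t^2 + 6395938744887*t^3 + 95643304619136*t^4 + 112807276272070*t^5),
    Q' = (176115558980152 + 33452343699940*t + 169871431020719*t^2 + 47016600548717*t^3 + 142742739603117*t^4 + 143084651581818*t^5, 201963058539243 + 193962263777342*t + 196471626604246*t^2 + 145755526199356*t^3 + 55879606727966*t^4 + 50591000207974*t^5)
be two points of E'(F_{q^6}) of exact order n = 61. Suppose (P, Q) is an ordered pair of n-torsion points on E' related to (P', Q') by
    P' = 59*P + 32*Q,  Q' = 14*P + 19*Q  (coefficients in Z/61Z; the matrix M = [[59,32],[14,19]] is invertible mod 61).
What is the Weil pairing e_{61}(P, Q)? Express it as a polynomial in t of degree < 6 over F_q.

70641576963451 + 74589083578484*t + 198276514164916*t^2 + 54298025184936*t^3 + 9941212643887*t^4 + 27007154873711*t^5

e_{61} is bilinear + alternating on E[61], so e_{61}(59*P + 32*Q, 14*P + 19*Q) = e_{61}(P,Q)^(59*19-32*14).
det(M) mod 61 = 2; its inverse in (Z/61)^* is 31 (check: 2*31 mod 61 = 1).
Run Miller on y^2=x^3+10126794516235*x+159730300638898 over F_{229152683729441}: ladder 111101 (6 bits); e = f_P(D_Q)/f_Q(D_P).
So e_{61}(P',Q') = 162504951938546 + 48777588270665*t + 208025077635192*t^2 + 6942441307342*t^3 + 4563318751625*t^4 + 77818339111772*t^5.
Raise to 31: e(P,Q) = 70641576963451 + 74589083578484*t + 198276514164916*t^2 + 54298025184936*t^3 + 9941212643887*t^4 + 27007154873711*t^5 in mu_{61}.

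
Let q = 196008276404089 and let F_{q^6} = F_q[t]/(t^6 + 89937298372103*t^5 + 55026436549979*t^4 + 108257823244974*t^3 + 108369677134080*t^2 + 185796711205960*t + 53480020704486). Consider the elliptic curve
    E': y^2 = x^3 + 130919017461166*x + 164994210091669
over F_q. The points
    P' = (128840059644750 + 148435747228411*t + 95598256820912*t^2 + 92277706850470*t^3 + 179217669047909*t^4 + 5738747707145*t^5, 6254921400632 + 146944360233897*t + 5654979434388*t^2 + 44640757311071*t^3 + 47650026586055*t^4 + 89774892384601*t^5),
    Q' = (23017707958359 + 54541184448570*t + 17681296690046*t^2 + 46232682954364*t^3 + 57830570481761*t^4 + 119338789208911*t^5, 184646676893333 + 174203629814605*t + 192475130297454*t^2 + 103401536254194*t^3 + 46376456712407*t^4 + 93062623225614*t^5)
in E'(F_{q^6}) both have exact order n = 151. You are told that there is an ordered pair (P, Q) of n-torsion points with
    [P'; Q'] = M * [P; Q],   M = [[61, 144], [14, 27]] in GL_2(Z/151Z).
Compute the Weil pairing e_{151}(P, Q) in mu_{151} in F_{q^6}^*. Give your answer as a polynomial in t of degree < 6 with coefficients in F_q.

50817211390777 + 136301641815423*t + 171354066872268*t^2 + 77706558371357*t^3 + 2915060356736*t^4 + 62777923117807*t^5

Alternating bilinearity on E[151] (values in mu_{151} in F_{196008276404089^6}) gives e(P',Q') = e(P,Q)^det(M).
Hence e(P,Q) = e(P',Q')^{9} where 9 = 84^{-1} mod 151.
Double-and-add over 10010111: 8-1 doublings, 5-1 additions; each step l_{T,T}/v_{2T} or l_{T,P'}/v at Q'+S for random S.
So e_{151}(P',Q') = 22663382926464 + 47397666117055*t + 43088313835531*t^2 + 71845383530965*t^3 + 175645820453305*t^4 + 120008589440356*t^5.
Thus e_{151}(P,Q) = 50817211390777 + 136301641815423*t + 171354066872268*t^2 + 77706558371357*t^3 + 2915060356736*t^4 + 62777923117807*t^5.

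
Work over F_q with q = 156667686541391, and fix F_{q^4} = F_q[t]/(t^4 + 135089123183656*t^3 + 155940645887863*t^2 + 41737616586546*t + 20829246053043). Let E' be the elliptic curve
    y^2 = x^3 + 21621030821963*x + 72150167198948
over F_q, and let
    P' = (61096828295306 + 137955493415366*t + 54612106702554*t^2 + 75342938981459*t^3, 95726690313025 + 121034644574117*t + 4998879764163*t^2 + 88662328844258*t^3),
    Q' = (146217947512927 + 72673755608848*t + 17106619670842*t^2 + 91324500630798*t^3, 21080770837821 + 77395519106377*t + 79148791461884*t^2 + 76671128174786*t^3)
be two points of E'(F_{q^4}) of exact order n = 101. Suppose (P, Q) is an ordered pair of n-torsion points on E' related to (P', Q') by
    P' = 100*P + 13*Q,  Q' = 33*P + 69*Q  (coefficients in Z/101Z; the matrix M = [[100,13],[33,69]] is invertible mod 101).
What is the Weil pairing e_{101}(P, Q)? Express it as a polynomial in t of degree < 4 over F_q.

e_{101} is bilinear + alternating on E[101], so e_{101}(100*P + 13*Q, 33*P + 69*Q) = e_{101}(P,Q)^(100*69-13*33).
Hence e(P,Q) = e(P',Q')^{29} where 29 = 7^{-1} mod 101.
Build f_{101,P'} and f_{101,Q'} via the 7-bit ladder of 101=1100101_2; evaluate at shifted divisors; quotient in F_{156667686541391^4}.
Result: e(P',Q') = 110911209945866 + 152650371446494*t + 79404136357549*t^2 + 25832754568932*t^3.
Hence e(P,Q) = 97107518500300 + 109693848819526*t + 22469561043122*t^2 + 103371412925797*t^3 in F_{156667686541391^4}^*.

97107518500300 + 109693848819526*t + 22469561043122*t^2 + 103371412925797*t^3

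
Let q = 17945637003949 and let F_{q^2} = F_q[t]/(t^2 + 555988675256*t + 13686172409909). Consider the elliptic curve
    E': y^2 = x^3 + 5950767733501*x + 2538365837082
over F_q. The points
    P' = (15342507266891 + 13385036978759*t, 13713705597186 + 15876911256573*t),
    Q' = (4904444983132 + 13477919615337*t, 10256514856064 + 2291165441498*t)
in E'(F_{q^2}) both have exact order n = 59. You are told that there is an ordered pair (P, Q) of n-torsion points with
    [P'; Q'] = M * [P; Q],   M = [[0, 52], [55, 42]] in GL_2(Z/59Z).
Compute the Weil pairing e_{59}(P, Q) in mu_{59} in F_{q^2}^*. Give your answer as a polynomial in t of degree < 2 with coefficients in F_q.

4146682380041 + 1205430669169*t

e_{59} is bilinear + alternating on E[59], so e_{59}(52*Q, 55*P + 42*Q) = e_{59}(P,Q)^(0*42-52*55).
det(M) mod 59 = 31; its inverse in (Z/59)^* is 40 (check: 31*40 mod 59 = 1).
Build f_{59,P'} and f_{59,Q'} via the 6-bit ladder of 59=111011_2; evaluate at shifted divisors; quotient in F_{17945637003949^2}.
f_P(D_Q)/f_Q(D_P) = 7277564881789 + 11904045801898*t.
(7277564881789 + 11904045801898*t)^{40} mod (17945637003949,f) = 4146682380041 + 1205430669169*t.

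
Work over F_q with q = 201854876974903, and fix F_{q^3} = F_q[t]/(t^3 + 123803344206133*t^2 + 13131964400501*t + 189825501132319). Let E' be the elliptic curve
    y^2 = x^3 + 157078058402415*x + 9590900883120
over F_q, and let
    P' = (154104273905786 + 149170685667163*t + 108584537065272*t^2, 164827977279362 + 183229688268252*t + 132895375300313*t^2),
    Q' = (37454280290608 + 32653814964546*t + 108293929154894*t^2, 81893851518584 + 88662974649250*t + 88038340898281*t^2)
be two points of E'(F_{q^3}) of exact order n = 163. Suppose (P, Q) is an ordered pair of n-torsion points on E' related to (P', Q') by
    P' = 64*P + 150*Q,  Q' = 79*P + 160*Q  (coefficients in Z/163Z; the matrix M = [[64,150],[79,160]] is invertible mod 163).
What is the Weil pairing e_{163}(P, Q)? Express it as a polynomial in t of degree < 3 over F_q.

Alternating bilinearity on E[163] (values in mu_{163} in F_{201854876974903^3}) gives e(P',Q') = e(P,Q)^det(M).
64*160 - 150*79 = -1610; reduced mod 163: det = 20, inverse 106.
n = 163 = (10100011)_2 (8 bits, wt 4); accumulate f_{163,P'}(Q'+S)/f_{163,P'}(S) along the 7-step ladder.
Miller gives e_{163}(P',Q') = 14474022773827 + 195130406230608*t + 939054988844*t^2 in F_{201854876974903^3}.
(14474022773827 + 195130406230608*t + 939054988844*t^2)^{106} mod (201854876974903,f) = 168477208461573 + 41618244299259*t + 49030699787613*t^2.

168477208461573 + 41618244299259*t + 49030699787613*t^2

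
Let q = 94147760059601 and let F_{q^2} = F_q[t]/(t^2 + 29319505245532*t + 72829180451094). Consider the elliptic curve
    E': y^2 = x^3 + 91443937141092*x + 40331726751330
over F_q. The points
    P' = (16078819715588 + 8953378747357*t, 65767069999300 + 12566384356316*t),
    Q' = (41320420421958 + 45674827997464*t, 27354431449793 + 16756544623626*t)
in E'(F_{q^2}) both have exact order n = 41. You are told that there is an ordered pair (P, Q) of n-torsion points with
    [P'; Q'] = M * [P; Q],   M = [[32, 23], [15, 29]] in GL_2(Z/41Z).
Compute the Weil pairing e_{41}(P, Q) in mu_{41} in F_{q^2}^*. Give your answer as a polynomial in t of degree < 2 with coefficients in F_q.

Alternating bilinearity on E[41] (values in mu_{41} in F_{94147760059601^2}) gives e(P',Q') = e(P,Q)^det(M).
det(M) mod 41 = 9; its inverse in (Z/41)^* is 32 (check: 9*32 mod 41 = 1).
Double-and-add over 101001: 6-1 doublings, 3-1 additions; each step l_{T,T}/v_{2T} or l_{T,P'}/v at Q'+S for random S.
The quotient is 91184345950730 + 78429026618699*t.
Hence e(P,Q) = 85711992073197 + 7625826420508*t in F_{94147760059601^2}^*.

85711992073197 + 7625826420508*t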